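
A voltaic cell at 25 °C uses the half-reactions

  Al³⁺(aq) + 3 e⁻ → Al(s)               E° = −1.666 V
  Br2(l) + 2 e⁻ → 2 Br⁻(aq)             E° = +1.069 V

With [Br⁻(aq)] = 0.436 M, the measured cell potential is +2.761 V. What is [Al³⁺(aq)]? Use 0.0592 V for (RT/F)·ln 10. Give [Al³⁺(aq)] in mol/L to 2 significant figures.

0.58 M

The Br₂/Br⁻ couple has the larger reduction potential, so it is the cathode: E°cell = +1.069 − (−1.666) = +2.735 V and n = 6.
Rearranging E = E° − (0.0592/n)·log Q gives log Q = 6(+2.735 − (+2.761))/0.0592 = −2.635.
The balanced reaction is 3 Br2(l) + 2 Al(s) → 6 Br⁻(aq) + 2 Al³⁺(aq), so Q = [Br⁻(aq)]^6·[Al³⁺(aq)]^2.
Isolating [Al³⁺(aq)] in Q = 10^{−2.635} yields log [Al³⁺(aq)] = −0.236, i.e. 0.58 M.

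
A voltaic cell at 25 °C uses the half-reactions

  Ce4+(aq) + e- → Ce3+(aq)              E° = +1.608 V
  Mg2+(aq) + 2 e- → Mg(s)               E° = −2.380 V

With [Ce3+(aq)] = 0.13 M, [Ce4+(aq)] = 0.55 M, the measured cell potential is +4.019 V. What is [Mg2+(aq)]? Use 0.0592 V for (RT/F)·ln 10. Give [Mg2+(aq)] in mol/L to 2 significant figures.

1.6 M

With Ce⁴⁺/Ce³⁺ at the cathode and Mg²⁺/Mg at the anode, E°cell = +1.608 − (−2.380) = +3.988 V (n = 2).
Rearranging E = E° − (0.0592/n)·log Q gives log Q = 2(+3.988 − (+4.019))/0.0592 = −1.047.
For 2 Ce4+(aq) + Mg(s) → 2 Ce3+(aq) + Mg2+(aq), the reaction quotient is Q = ([Ce3+(aq)]^2·[Mg2+(aq)]) / [Ce4+(aq)]^2.
Isolating [Mg2+(aq)] in Q = 10^{−1.047} yields log [Mg2+(aq)] = 0.206, i.e. 1.6 M.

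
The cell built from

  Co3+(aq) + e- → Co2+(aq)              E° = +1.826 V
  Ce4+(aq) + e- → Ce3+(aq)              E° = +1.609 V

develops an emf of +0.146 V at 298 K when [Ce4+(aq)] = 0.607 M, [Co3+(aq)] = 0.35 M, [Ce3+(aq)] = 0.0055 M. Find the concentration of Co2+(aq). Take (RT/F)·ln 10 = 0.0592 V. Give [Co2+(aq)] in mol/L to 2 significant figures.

0.050 M

The Co³⁺/Co²⁺ couple has the larger reduction potential, so it is the cathode: E°cell = +1.826 − (+1.609) = +0.217 V and n = 1.
Since E = E° − (0.0592/n)·log Q, log Q = n(E° − E)/0.0592 = 1.199.
For Co3+(aq) + Ce3+(aq) → Co2+(aq) + Ce4+(aq), the reaction quotient is Q = ([Co2+(aq)]·[Ce4+(aq)]) / ([Co3+(aq)]·[Ce3+(aq)]).
Solving for the unknown gives log [Co2+(aq)] = −1.300, so [Co2+(aq)] ≈ 0.050 M.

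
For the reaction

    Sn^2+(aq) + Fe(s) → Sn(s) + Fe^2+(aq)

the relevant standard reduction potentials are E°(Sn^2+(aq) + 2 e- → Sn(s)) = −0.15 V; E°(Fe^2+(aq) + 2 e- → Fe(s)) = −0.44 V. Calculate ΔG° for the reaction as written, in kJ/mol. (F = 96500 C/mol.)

−56.0 kJ/mol

In the reaction as written Sn^2+(aq) is reduced, so the Sn²⁺/Sn couple is the cathode and Fe²⁺/Fe is the anode.
E°cell = −0.15 − (−0.44) = +0.29 V; balancing electrons gives n = 2.
ΔG° = −nFE°cell = −(2)(96500)(+0.29) J/mol = −56.0 kJ/mol.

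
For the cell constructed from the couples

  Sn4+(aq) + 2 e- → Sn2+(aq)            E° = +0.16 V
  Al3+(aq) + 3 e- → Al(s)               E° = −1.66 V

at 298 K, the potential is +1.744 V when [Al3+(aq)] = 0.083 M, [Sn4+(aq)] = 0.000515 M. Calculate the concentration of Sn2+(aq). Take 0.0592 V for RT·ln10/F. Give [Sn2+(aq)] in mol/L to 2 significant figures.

1.0 M

Sn⁴⁺/Sn²⁺ is the cathode (higher E°); E°cell = +0.16 − (−1.66) = +1.82 V with n = 6.
From the Nernst equation, log Q = n(E° − E)/0.0592 = 6·(+1.82 − (+1.744))/0.0592 = 7.703.
The balanced reaction is 3 Sn4+(aq) + 2 Al(s) → 3 Sn2+(aq) + 2 Al3+(aq), so Q = ([Sn2+(aq)]^3·[Al3+(aq)]^2) / [Sn4+(aq)]^3.
Solving for the unknown gives log [Sn2+(aq)] = 0.000, so [Sn2+(aq)] ≈ 1.0 M.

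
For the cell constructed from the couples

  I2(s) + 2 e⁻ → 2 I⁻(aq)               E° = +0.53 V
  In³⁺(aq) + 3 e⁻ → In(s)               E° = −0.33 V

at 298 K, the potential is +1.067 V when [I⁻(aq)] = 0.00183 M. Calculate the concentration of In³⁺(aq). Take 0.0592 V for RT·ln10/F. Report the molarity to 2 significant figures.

0.0053 M

With I₂/I⁻ at the cathode and In³⁺/In at the anode, E°cell = +0.53 − (−0.33) = +0.86 V (n = 6).
Rearranging E = E° − (0.0592/n)·log Q gives log Q = 6(+0.86 − (+1.067))/0.0592 = −20.980.
For 3 I2(s) + 2 In(s) → 6 I⁻(aq) + 2 In³⁺(aq), the reaction quotient is Q = [I⁻(aq)]^6·[In³⁺(aq)]^2.
Solving for the unknown gives log [In³⁺(aq)] = −2.277, so [In³⁺(aq)] ≈ 0.0053 M.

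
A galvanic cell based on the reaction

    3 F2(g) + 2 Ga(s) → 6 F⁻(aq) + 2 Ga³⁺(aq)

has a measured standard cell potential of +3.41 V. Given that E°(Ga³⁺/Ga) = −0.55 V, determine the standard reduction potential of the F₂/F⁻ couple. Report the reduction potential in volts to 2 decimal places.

+2.86 V

In the reaction as written the F₂/F⁻ couple is reduced (cathode) and Ga³⁺/Ga is oxidized (anode), so E°cell = E°(F₂/F⁻) − E°(Ga³⁺/Ga).
E°(F₂/F⁻) = E°cell + E°(anode) = +3.41 + (−0.55) = +2.86 V.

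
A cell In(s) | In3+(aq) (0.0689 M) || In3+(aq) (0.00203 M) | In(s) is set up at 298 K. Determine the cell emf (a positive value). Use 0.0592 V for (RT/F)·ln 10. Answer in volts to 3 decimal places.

For a concentration cell E°cell = 0, since both electrodes use the same couple.
The compartment with the higher In3+(aq) concentration (0.0689 M) acts as the cathode; ions are reduced there and produced at the dilute (0.00203 M) anode.
With n = 3, Ecell = −(0.0592/3)·log([dilute]/[conc]) = −(0.0592/3)·log(0.00203/0.0689) = +0.030 V.

0.030 V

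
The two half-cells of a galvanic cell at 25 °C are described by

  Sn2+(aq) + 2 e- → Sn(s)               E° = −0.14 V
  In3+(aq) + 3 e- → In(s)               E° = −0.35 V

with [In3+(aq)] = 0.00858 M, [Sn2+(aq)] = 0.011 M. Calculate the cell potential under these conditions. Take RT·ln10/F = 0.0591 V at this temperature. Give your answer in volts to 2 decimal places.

+0.19 V

Since E°(Sn²⁺/Sn) > E°(In³⁺/In), Sn²⁺/Sn serves as the cathode.
The standard potential is −0.14 − (−0.35) = +0.21 V and the balanced reaction transfers n = 6 electrons.
For the overall reaction 3 Sn2+(aq) + 2 In(s) → 3 Sn(s) + 2 In3+(aq), Q = [In3+(aq)]^2 / [Sn2+(aq)]^3 = 55.3, giving log Q = 1.743.
E = E° − (0.0591/n)·log Q = +0.21 − (0.0591/6)(1.743) = +0.19 V.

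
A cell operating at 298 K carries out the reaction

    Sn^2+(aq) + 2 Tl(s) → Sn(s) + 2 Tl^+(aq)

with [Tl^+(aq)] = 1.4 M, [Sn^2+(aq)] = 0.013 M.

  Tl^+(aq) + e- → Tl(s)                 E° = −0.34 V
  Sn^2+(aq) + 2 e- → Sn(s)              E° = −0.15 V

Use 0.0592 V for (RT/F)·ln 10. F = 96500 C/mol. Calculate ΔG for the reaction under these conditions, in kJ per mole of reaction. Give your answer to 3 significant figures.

−24.2 kJ/mol

The standard cell potential is −0.15 − (−0.34) = +0.19 V, with n = 2 electrons in the balanced equation.
The reaction quotient is [Tl^+(aq)]^2 / [Sn^2+(aq)] = 151; by Nernst, E = +0.19 − (0.0592/2)(2.178) = +0.1255 V.
ΔG = −nFE = −(2)(96500)(+0.1255) J/mol = −24.2 kJ/mol.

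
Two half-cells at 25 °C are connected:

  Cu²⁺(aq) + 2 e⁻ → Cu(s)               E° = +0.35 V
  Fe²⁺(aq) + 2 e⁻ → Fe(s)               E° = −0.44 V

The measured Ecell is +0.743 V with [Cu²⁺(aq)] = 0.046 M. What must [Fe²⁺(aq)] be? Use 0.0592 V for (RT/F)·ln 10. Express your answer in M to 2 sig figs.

1.8 M

With Cu²⁺/Cu at the cathode and Fe²⁺/Fe at the anode, E°cell = +0.35 − (−0.44) = +0.79 V (n = 2).
Rearranging E = E° − (0.0592/n)·log Q gives log Q = 2(+0.79 − (+0.743))/0.0592 = 1.588.
The balanced reaction is Cu²⁺(aq) + Fe(s) → Cu(s) + Fe²⁺(aq), so Q = [Fe²⁺(aq)] / [Cu²⁺(aq)].
Solving for the unknown gives log [Fe²⁺(aq)] = 0.251, so [Fe²⁺(aq)] ≈ 1.8 M.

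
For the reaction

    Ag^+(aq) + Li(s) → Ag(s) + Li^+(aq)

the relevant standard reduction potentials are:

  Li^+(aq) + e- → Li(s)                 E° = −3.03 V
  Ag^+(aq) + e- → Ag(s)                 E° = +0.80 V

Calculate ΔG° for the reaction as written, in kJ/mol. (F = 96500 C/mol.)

In the reaction as written Ag^+(aq) is reduced, so the Ag⁺/Ag couple is the cathode and Li⁺/Li is the anode.
E°cell = +0.80 − (−3.03) = +3.83 V; balancing electrons gives n = 1.
ΔG° = −nFE°cell = −(1)(96500)(+3.83) J/mol = −370 kJ/mol.

−370 kJ/mol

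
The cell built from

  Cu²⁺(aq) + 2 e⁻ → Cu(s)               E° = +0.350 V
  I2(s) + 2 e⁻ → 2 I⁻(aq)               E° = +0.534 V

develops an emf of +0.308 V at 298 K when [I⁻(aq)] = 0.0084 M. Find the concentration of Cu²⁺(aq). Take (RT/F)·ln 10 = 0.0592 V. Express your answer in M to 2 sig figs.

0.92 M

With I₂/I⁻ at the cathode and Cu²⁺/Cu at the anode, E°cell = +0.534 − (+0.350) = +0.184 V (n = 2).
Rearranging E = E° − (0.0592/n)·log Q gives log Q = 2(+0.184 − (+0.308))/0.0592 = −4.189.
For I2(s) + Cu(s) → 2 I⁻(aq) + Cu²⁺(aq), the reaction quotient is Q = [I⁻(aq)]^2·[Cu²⁺(aq)].
Solving for the unknown gives log [Cu²⁺(aq)] = −0.038, so [Cu²⁺(aq)] ≈ 0.92 M.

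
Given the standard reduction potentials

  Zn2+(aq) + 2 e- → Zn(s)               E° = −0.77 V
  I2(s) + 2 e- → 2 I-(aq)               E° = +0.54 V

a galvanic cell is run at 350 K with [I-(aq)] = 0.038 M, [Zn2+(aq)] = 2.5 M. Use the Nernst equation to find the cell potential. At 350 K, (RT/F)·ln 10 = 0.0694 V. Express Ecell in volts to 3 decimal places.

+1.395 V

Since E°(I₂/I⁻) > E°(Zn²⁺/Zn), I₂/I⁻ serves as the cathode.
The standard potential is +0.54 − (−0.77) = +1.31 V and the balanced reaction transfers n = 2 electrons.
The balanced reaction is I2(s) + Zn(s) → 2 I-(aq) + Zn2+(aq), so Q = [I-(aq)]^2·[Zn2+(aq)] = 0.00361 and log Q = −2.442.
E = E° − (0.0694/n)·log Q = +1.31 − (0.0694/2)(−2.442) = +1.395 V.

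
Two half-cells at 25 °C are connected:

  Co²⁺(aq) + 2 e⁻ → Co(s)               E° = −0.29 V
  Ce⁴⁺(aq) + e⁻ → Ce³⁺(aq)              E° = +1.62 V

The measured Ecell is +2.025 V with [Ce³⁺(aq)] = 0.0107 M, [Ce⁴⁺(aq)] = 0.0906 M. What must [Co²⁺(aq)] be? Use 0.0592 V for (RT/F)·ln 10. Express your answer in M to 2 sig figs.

With Ce⁴⁺/Ce³⁺ at the cathode and Co²⁺/Co at the anode, E°cell = +1.62 − (−0.29) = +1.91 V (n = 2).
Since E = E° − (0.0592/n)·log Q, log Q = n(E° − E)/0.0592 = −3.885.
Balancing electrons gives 2 Ce⁴⁺(aq) + Co(s) → 2 Ce³⁺(aq) + Co²⁺(aq); thus Q = ([Ce³⁺(aq)]^2·[Co²⁺(aq)]) / [Ce⁴⁺(aq)]^2.
Substituting the known concentrations and solving, log [Co²⁺(aq)] = −2.030 and [Co²⁺(aq)] = 0.0093 M.

0.0093 M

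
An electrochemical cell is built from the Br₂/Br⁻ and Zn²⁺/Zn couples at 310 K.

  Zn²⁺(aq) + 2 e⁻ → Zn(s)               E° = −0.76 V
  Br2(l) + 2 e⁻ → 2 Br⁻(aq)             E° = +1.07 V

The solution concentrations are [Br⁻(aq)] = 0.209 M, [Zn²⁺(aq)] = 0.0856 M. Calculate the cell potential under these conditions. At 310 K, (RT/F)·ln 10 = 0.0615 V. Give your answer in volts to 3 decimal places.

+1.905 V

Br₂/Br⁻ is reduced (cathode, E° = +1.07 V) and Zn²⁺/Zn is oxidized (anode).
E°cell = E°cat − E°an = +1.07 − (−0.76) = +1.83 V; n = 2.
Balancing gives Br2(l) + Zn(s) → 2 Br⁻(aq) + Zn²⁺(aq); hence Q = [Br⁻(aq)]^2·[Zn²⁺(aq)] = 0.00374 (log Q = −2.427).
Applying E = E° − (RT ln10/nF)·log Q gives +1.83 − (0.0615/2)(−2.427) = +1.905 V.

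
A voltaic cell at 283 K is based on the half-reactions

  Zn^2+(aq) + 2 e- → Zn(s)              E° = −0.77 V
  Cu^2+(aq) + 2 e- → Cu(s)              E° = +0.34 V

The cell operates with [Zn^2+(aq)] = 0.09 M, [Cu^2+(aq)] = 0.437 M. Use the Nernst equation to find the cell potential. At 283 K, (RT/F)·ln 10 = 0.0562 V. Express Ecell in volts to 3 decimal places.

The Cu²⁺/Cu couple has the more positive E°, so it is the cathode; Zn²⁺/Zn is the anode.
E°cell = E°cat − E°an = +0.34 − (−0.77) = +1.11 V; n = 2.
Balancing gives Cu^2+(aq) + Zn(s) → Cu(s) + Zn^2+(aq); hence Q = [Zn^2+(aq)] / [Cu^2+(aq)] = 0.206 (log Q = −0.686).
E = E° − (0.0562/n)·log Q = +1.11 − (0.0562/2)(−0.686) = +1.129 V.

+1.129 V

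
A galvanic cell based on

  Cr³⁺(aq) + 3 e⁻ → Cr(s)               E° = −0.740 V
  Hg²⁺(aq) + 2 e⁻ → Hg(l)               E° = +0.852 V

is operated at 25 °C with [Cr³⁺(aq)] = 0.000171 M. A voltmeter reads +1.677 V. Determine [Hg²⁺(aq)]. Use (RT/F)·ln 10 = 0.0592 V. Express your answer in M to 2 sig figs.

The Hg²⁺/Hg couple has the larger reduction potential, so it is the cathode: E°cell = +0.852 − (−0.740) = +1.592 V and n = 6.
Since E = E° − (0.0592/n)·log Q, log Q = n(E° − E)/0.0592 = −8.615.
Balancing electrons gives 3 Hg²⁺(aq) + 2 Cr(s) → 3 Hg(l) + 2 Cr³⁺(aq); thus Q = [Cr³⁺(aq)]^2 / [Hg²⁺(aq)]^3.
Substituting the known concentrations and solving, log [Hg²⁺(aq)] = 0.360 and [Hg²⁺(aq)] = 2.3 M.

2.3 M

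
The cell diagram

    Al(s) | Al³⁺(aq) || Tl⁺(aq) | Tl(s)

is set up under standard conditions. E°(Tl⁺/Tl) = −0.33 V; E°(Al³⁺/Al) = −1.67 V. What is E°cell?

By convention the left-hand electrode in cell notation is the anode (oxidation) and the right-hand electrode is the cathode (reduction).
E°cell = E°(right) − E°(left) = −0.33 − (−1.67) = +1.34 V.

+1.34 V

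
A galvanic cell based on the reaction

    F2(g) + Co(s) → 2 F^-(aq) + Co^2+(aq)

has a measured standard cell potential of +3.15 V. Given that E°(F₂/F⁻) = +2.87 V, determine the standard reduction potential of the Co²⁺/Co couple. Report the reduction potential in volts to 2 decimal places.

−0.28 V

In the reaction as written the F₂/F⁻ couple is reduced (cathode) and Co²⁺/Co is oxidized (anode), so E°cell = E°(F₂/F⁻) − E°(Co²⁺/Co).
E°(Co²⁺/Co) = E°(cathode) − E°cell = +2.87 − (+3.15) = −0.28 V.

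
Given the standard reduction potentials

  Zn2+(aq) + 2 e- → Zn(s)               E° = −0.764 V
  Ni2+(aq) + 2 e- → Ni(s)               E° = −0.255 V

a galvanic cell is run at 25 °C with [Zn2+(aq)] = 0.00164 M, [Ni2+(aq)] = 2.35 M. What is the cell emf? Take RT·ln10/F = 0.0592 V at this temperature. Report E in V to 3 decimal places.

Since E°(Ni²⁺/Ni) > E°(Zn²⁺/Zn), Ni²⁺/Ni serves as the cathode.
The standard potential is −0.255 − (−0.764) = +0.509 V and the balanced reaction transfers n = 2 electrons.
Balancing gives Ni2+(aq) + Zn(s) → Ni(s) + Zn2+(aq); hence Q = [Zn2+(aq)] / [Ni2+(aq)] = 0.000698 (log Q = −3.156).
Applying E = E° − (RT ln10/nF)·log Q gives +0.509 − (0.0592/2)(−3.156) = +0.602 V.

+0.602 V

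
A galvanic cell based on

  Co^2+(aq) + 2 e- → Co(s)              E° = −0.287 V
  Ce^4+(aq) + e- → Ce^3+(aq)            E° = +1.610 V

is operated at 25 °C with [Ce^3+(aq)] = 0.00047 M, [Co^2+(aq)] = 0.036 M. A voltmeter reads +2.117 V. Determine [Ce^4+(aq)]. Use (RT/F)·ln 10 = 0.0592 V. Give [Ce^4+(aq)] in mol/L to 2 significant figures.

0.46 M

Ce⁴⁺/Ce³⁺ is the cathode (higher E°); E°cell = +1.610 − (−0.287) = +1.897 V with n = 2.
From the Nernst equation, log Q = n(E° − E)/0.0592 = 2·(+1.897 − (+2.117))/0.0592 = −7.432.
The balanced reaction is 2 Ce^4+(aq) + Co(s) → 2 Ce^3+(aq) + Co^2+(aq), so Q = ([Ce^3+(aq)]^2·[Co^2+(aq)]) / [Ce^4+(aq)]^2.
Solving for the unknown gives log [Ce^4+(aq)] = −0.334, so [Ce^4+(aq)] ≈ 0.46 M.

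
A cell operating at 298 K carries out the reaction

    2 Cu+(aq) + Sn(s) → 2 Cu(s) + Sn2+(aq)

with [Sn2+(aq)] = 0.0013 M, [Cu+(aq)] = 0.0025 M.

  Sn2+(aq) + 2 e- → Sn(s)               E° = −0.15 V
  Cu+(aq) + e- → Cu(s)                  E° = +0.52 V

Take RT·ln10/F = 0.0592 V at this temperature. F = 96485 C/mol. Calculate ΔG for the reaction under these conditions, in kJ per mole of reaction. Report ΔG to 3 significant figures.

The standard cell potential is +0.52 − (−0.15) = +0.67 V, with n = 2 electrons in the balanced equation.
Q = [Sn2+(aq)] / [Cu+(aq)]^2 = 208, so log Q = 2.318 and E = +0.67 − (0.0592/2)(2.318) = +0.6014 V.
Then ΔG = −nFE = −2 × 96485 × +0.6014 J/mol = −116 kJ/mol.

−116 kJ/mol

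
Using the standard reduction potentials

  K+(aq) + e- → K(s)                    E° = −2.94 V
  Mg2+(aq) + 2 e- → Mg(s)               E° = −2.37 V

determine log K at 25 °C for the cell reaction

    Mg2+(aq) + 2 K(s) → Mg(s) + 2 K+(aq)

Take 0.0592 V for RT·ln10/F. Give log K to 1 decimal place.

The Mg²⁺/Mg couple is reduced (cathode); E°cell = −2.37 − (−2.94) = +0.57 V with n = 2.
At equilibrium E = 0, so log K = nE°cell / 0.0592 = (2)(+0.57) / 0.0592 = 19.3.

log K = 19.3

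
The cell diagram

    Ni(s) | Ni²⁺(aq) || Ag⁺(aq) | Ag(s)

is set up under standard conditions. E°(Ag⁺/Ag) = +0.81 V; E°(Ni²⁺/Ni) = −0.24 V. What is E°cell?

By convention the left-hand electrode in cell notation is the anode (oxidation) and the right-hand electrode is the cathode (reduction).
E°cell = E°(right) − E°(left) = +0.81 − (−0.24) = +1.05 V.

+1.05 V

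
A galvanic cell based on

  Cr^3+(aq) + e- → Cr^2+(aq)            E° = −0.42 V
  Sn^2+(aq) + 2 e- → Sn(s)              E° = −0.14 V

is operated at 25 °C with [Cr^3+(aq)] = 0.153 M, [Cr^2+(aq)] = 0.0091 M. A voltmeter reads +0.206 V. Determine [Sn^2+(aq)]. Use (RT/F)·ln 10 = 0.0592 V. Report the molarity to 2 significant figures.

The Sn²⁺/Sn couple has the larger reduction potential, so it is the cathode: E°cell = −0.14 − (−0.42) = +0.28 V and n = 2.
From the Nernst equation, log Q = n(E° − E)/0.0592 = 2·(+0.28 − (+0.206))/0.0592 = 2.500.
Balancing electrons gives Sn^2+(aq) + 2 Cr^2+(aq) → Sn(s) + 2 Cr^3+(aq); thus Q = [Cr^3+(aq)]^2 / ([Sn^2+(aq)]·[Cr^2+(aq)]^2).
Substituting the known concentrations and solving, log [Sn^2+(aq)] = −0.049 and [Sn^2+(aq)] = 0.89 M.

0.89 M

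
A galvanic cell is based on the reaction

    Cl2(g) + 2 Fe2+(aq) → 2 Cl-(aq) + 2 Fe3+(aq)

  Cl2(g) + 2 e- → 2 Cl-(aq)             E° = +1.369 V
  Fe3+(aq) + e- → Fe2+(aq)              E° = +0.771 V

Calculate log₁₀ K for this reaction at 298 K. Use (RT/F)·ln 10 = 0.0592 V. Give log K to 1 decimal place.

log K = 20.2

The Cl₂/Cl⁻ couple is reduced (cathode); E°cell = +1.369 − (+0.771) = +0.598 V with n = 2.
At equilibrium E = 0, so log K = nE°cell / 0.0592 = (2)(+0.598) / 0.0592 = 20.2.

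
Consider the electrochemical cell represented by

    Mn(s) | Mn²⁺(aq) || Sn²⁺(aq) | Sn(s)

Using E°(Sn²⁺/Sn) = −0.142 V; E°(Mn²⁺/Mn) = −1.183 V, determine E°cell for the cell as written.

+1.041 V

By convention the left-hand electrode in cell notation is the anode (oxidation) and the right-hand electrode is the cathode (reduction).
E°cell = E°(right) − E°(left) = −0.142 − (−1.183) = +1.041 V.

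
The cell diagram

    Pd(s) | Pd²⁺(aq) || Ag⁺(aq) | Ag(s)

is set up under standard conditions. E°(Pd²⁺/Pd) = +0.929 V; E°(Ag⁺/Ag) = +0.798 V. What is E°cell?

−0.131 V

By convention the left-hand electrode in cell notation is the anode (oxidation) and the right-hand electrode is the cathode (reduction).
E°cell = E°(right) − E°(left) = +0.798 − (+0.929) = −0.131 V.
The negative sign shows that, as written, the cell would require an external voltage to drive the reaction.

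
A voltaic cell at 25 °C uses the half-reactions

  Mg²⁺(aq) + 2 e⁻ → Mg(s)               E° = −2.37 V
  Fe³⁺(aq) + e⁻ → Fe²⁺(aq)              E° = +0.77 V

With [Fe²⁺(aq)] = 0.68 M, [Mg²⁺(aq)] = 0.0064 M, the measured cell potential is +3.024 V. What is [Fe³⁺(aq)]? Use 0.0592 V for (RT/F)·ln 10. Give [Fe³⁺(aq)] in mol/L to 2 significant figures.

0.00060 M

The Fe³⁺/Fe²⁺ couple has the larger reduction potential, so it is the cathode: E°cell = +0.77 − (−2.37) = +3.14 V and n = 2.
Rearranging E = E° − (0.0592/n)·log Q gives log Q = 2(+3.14 − (+3.024))/0.0592 = 3.919.
For 2 Fe³⁺(aq) + Mg(s) → 2 Fe²⁺(aq) + Mg²⁺(aq), the reaction quotient is Q = ([Fe²⁺(aq)]^2·[Mg²⁺(aq)]) / [Fe³⁺(aq)]^2.
Solving for the unknown gives log [Fe³⁺(aq)] = −3.224, so [Fe³⁺(aq)] ≈ 0.00060 M.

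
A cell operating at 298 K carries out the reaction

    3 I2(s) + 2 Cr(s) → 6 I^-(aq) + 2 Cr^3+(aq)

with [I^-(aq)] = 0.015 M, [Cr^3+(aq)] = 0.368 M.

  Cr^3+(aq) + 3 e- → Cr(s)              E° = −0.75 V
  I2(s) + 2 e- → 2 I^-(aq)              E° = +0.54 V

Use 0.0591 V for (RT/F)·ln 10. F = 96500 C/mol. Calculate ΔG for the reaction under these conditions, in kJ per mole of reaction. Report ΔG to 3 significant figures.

The standard cell potential is +0.54 − (−0.75) = +1.29 V, with n = 6 electrons in the balanced equation.
Q = [I^-(aq)]^6·[Cr^3+(aq)]^2 = 1.54×10^−12, so log Q = −11.812 and E = +1.29 − (0.0591/6)(−11.812) = +1.4063 V.
Finally ΔG = −nFE = −(6)(96500 C/mol)(+1.4063 V) = −814 kJ/mol.

−814 kJ/mol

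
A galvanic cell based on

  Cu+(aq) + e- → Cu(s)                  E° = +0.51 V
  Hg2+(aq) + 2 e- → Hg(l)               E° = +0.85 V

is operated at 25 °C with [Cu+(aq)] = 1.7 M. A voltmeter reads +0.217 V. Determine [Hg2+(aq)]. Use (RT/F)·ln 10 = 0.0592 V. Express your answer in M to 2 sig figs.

With Hg²⁺/Hg at the cathode and Cu⁺/Cu at the anode, E°cell = +0.85 − (+0.51) = +0.34 V (n = 2).
Since E = E° − (0.0592/n)·log Q, log Q = n(E° − E)/0.0592 = 4.155.
Balancing electrons gives Hg2+(aq) + 2 Cu(s) → Hg(l) + 2 Cu+(aq); thus Q = [Cu+(aq)]^2 / [Hg2+(aq)].
Substituting the known concentrations and solving, log [Hg2+(aq)] = −3.694 and [Hg2+(aq)] = 0.00020 M.

0.00020 M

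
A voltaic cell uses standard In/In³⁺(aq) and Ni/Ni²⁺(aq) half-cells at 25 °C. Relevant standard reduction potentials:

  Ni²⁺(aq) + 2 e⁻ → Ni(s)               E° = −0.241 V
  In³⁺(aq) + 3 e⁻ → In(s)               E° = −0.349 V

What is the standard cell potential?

+0.108 V

Of the two couples in this cell, the one with the more positive reduction potential is reduced at the cathode: here that is Ni²⁺/Ni (−0.241 V); In³⁺/In (−0.349 V) is the anode.
E°cell = E°(cathode) − E°(anode) = −0.241 − (−0.349) = +0.108 V.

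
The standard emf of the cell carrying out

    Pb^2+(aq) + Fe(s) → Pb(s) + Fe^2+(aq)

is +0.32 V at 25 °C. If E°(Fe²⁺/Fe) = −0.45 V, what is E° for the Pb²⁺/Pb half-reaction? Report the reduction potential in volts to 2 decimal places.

−0.13 V

In the reaction as written the Pb²⁺/Pb couple is reduced (cathode) and Fe²⁺/Fe is oxidized (anode), so E°cell = E°(Pb²⁺/Pb) − E°(Fe²⁺/Fe).
E°(Pb²⁺/Pb) = E°cell + E°(anode) = +0.32 + (−0.45) = −0.13 V.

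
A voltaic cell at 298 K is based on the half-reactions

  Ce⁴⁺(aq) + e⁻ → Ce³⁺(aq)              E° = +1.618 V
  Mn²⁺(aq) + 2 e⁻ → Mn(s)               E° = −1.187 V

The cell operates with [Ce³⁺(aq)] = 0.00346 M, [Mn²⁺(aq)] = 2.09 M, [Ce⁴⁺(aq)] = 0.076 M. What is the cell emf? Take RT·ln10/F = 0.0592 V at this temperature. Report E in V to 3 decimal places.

Ce⁴⁺/Ce³⁺ is reduced (cathode, E° = +1.618 V) and Mn²⁺/Mn is oxidized (anode).
E°cell = E°cat − E°an = +1.618 − (−1.187) = +2.805 V; n = 2.
The balanced reaction is 2 Ce⁴⁺(aq) + Mn(s) → 2 Ce³⁺(aq) + Mn²⁺(aq), so Q = ([Ce³⁺(aq)]^2·[Mn²⁺(aq)]) / [Ce⁴⁺(aq)]^2 = 0.00433 and log Q = −2.363.
E = E° − (0.0592/n)·log Q = +2.805 − (0.0592/2)(−2.363) = +2.875 V.

+2.875 V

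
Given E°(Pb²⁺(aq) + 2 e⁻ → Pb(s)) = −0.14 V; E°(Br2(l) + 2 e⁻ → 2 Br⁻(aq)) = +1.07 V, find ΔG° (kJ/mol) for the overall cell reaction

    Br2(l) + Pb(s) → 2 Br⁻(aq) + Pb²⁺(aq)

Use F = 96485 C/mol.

In the reaction as written Br2(l) is reduced, so the Br₂/Br⁻ couple is the cathode and Pb²⁺/Pb is the anode.
E°cell = +1.07 − (−0.14) = +1.21 V; balancing electrons gives n = 2.
ΔG° = −nFE°cell = −(2)(96485)(+1.21) J/mol = −233 kJ/mol.

−233 kJ/mol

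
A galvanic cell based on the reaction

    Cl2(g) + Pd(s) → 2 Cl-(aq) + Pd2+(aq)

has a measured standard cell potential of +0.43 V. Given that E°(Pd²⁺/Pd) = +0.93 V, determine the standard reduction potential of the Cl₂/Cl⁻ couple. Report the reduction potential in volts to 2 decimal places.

In the reaction as written the Cl₂/Cl⁻ couple is reduced (cathode) and Pd²⁺/Pd is oxidized (anode), so E°cell = E°(Cl₂/Cl⁻) − E°(Pd²⁺/Pd).
E°(Cl₂/Cl⁻) = E°cell + E°(anode) = +0.43 + (+0.93) = +1.36 V.

+1.36 V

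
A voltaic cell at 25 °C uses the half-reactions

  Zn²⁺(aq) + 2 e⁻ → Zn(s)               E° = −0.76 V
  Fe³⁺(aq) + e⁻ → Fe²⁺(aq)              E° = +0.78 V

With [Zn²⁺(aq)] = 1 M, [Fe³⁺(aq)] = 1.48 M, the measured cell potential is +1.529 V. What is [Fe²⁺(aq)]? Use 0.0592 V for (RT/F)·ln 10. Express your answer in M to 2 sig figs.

2.3 M

Fe³⁺/Fe²⁺ is the cathode (higher E°); E°cell = +0.78 − (−0.76) = +1.54 V with n = 2.
Rearranging E = E° − (0.0592/n)·log Q gives log Q = 2(+1.54 − (+1.529))/0.0592 = 0.372.
Balancing electrons gives 2 Fe³⁺(aq) + Zn(s) → 2 Fe²⁺(aq) + Zn²⁺(aq); thus Q = ([Fe²⁺(aq)]^2·[Zn²⁺(aq)]) / [Fe³⁺(aq)]^2.
Solving for the unknown gives log [Fe²⁺(aq)] = 0.356, so [Fe²⁺(aq)] ≈ 2.3 M.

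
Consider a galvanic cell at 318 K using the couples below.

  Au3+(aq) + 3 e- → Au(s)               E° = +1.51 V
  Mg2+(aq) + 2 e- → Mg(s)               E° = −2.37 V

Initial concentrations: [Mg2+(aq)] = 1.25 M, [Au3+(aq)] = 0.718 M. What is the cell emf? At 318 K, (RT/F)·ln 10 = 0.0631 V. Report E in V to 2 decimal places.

Au³⁺/Au is reduced (cathode, E° = +1.51 V) and Mg²⁺/Mg is oxidized (anode).
The standard potential is +1.51 − (−2.37) = +3.88 V and the balanced reaction transfers n = 6 electrons.
Balancing gives 2 Au3+(aq) + 3 Mg(s) → 2 Au(s) + 3 Mg2+(aq); hence Q = [Mg2+(aq)]^3 / [Au3+(aq)]^2 = 3.79 (log Q = 0.578).
Applying E = E° − (RT ln10/nF)·log Q gives +3.88 − (0.0631/6)(0.578) = +3.87 V.

+3.87 V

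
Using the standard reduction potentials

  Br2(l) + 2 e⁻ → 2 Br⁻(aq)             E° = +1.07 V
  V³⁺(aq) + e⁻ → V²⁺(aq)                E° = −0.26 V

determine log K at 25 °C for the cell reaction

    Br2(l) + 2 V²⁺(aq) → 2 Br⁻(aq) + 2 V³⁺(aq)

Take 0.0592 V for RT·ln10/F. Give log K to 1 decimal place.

log K = 44.9

The Br₂/Br⁻ couple is reduced (cathode); E°cell = +1.07 − (−0.26) = +1.33 V with n = 2.
At equilibrium E = 0, so log K = nE°cell / 0.0592 = (2)(+1.33) / 0.0592 = 44.9.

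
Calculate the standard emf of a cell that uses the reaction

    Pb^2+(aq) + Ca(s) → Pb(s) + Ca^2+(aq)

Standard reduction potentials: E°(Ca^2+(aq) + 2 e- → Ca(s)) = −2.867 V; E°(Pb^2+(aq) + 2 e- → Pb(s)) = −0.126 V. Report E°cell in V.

Pb^2+(aq) gains electrons, so the Pb²⁺/Pb couple is the cathode; the Ca²⁺/Ca couple is the anode.
E°cell = E°(cathode) − E°(anode) = −0.126 − (−2.867) = +2.741 V.

+2.741 V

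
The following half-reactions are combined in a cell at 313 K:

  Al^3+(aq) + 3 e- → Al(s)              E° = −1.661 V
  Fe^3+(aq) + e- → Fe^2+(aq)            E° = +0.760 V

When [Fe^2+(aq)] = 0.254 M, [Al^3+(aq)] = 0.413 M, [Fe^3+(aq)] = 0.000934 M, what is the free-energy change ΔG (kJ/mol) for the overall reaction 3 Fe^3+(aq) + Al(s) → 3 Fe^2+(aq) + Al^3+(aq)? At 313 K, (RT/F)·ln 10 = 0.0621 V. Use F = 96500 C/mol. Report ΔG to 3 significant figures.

With Fe³⁺/Fe²⁺ reduced at the cathode, E°cell = +0.760 − (−1.661) = +2.421 V and n = 3.
Q = ([Fe^2+(aq)]^3·[Al^3+(aq)]) / [Fe^3+(aq)]^3 = 8.31×10^6, so log Q = 6.919 and E = +2.421 − (0.0621/3)(6.919) = +2.2778 V.
ΔG = −nFE = −(3)(96500)(+2.2778) J/mol = −659 kJ/mol.

−659 kJ/mol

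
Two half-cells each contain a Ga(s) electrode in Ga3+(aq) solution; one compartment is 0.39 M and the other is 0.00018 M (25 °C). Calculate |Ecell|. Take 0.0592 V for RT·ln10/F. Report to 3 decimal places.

0.066 V

For a concentration cell E°cell = 0, since both electrodes use the same couple.
The compartment with the higher Ga3+(aq) concentration (0.39 M) acts as the cathode; ions are reduced there and produced at the dilute (0.00018 M) anode.
With n = 3, Ecell = −(0.0592/3)·log([dilute]/[conc]) = −(0.0592/3)·log(0.00018/0.39) = +0.066 V.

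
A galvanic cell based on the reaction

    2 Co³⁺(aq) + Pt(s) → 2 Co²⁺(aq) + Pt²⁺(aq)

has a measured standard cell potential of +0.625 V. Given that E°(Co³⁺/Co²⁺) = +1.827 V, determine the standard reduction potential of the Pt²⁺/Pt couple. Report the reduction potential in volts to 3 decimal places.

+1.202 V

In the reaction as written the Co³⁺/Co²⁺ couple is reduced (cathode) and Pt²⁺/Pt is oxidized (anode), so E°cell = E°(Co³⁺/Co²⁺) − E°(Pt²⁺/Pt).
E°(Pt²⁺/Pt) = E°(cathode) − E°cell = +1.827 − (+0.625) = +1.202 V.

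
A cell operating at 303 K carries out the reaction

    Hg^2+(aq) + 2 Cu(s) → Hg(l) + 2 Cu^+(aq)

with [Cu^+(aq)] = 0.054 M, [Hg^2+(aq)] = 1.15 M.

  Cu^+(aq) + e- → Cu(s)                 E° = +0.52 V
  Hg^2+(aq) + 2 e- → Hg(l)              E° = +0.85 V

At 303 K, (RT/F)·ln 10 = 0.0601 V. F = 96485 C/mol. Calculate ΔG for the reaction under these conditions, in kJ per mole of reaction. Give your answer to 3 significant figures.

The standard cell potential is +0.85 − (+0.52) = +0.33 V, with n = 2 electrons in the balanced equation.
Q = [Cu^+(aq)]^2 / [Hg^2+(aq)] = 0.00254, so log Q = −2.596 and E = +0.33 − (0.0601/2)(−2.596) = +0.4080 V.
Finally ΔG = −nFE = −(2)(96485 C/mol)(+0.4080 V) = −78.7 kJ/mol.

−78.7 kJ/mol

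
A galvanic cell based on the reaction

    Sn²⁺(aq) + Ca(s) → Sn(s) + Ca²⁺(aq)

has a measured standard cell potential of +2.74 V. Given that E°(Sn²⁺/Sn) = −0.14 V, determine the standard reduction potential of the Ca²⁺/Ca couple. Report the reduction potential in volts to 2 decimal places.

In the reaction as written the Sn²⁺/Sn couple is reduced (cathode) and Ca²⁺/Ca is oxidized (anode), so E°cell = E°(Sn²⁺/Sn) − E°(Ca²⁺/Ca).
E°(Ca²⁺/Ca) = E°(cathode) − E°cell = −0.14 − (+2.74) = −2.88 V.

−2.88 V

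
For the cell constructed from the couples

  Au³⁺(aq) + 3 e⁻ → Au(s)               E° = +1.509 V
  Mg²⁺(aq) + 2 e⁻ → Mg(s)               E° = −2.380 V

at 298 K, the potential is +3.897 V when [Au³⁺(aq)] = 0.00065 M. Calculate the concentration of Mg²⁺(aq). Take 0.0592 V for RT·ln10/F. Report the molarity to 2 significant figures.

Au³⁺/Au is the cathode (higher E°); E°cell = +1.509 − (−2.380) = +3.889 V with n = 6.
Rearranging E = E° − (0.0592/n)·log Q gives log Q = 6(+3.889 − (+3.897))/0.0592 = −0.811.
Balancing electrons gives 2 Au³⁺(aq) + 3 Mg(s) → 2 Au(s) + 3 Mg²⁺(aq); thus Q = [Mg²⁺(aq)]^3 / [Au³⁺(aq)]^2.
Solving for the unknown gives log [Mg²⁺(aq)] = −2.395, so [Mg²⁺(aq)] ≈ 0.0040 M.

0.0040 M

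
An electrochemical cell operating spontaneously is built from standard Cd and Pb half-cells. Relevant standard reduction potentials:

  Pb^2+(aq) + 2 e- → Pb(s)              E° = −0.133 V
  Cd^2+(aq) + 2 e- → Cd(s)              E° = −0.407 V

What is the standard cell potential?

Of the two couples in this cell, the one with the more positive reduction potential is reduced at the cathode: here that is Pb²⁺/Pb (−0.133 V); Cd²⁺/Cd (−0.407 V) is the anode.
E°cell = E°(cathode) − E°(anode) = −0.133 − (−0.407) = +0.274 V.

+0.274 V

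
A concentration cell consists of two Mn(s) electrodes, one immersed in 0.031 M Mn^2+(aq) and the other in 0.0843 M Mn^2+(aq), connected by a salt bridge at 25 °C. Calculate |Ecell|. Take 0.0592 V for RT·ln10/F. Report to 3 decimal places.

For a concentration cell E°cell = 0, since both electrodes use the same couple.
The compartment with the higher Mn^2+(aq) concentration (0.0843 M) acts as the cathode; ions are reduced there and produced at the dilute (0.031 M) anode.
With n = 2, Ecell = −(0.0592/2)·log([dilute]/[conc]) = −(0.0592/2)·log(0.031/0.0843) = +0.013 V.

0.013 V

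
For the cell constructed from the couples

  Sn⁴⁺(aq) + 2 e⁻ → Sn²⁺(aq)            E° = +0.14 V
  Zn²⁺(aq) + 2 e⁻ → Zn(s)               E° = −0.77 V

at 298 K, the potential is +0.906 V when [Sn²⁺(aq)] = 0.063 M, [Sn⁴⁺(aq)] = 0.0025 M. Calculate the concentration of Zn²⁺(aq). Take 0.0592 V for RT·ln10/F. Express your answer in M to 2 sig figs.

0.054 M

The Sn⁴⁺/Sn²⁺ couple has the larger reduction potential, so it is the cathode: E°cell = +0.14 − (−0.77) = +0.91 V and n = 2.
Rearranging E = E° − (0.0592/n)·log Q gives log Q = 2(+0.91 − (+0.906))/0.0592 = 0.135.
For Sn⁴⁺(aq) + Zn(s) → Sn²⁺(aq) + Zn²⁺(aq), the reaction quotient is Q = ([Sn²⁺(aq)]·[Zn²⁺(aq)]) / [Sn⁴⁺(aq)].
Substituting the known concentrations and solving, log [Zn²⁺(aq)] = −1.266 and [Zn²⁺(aq)] = 0.054 M.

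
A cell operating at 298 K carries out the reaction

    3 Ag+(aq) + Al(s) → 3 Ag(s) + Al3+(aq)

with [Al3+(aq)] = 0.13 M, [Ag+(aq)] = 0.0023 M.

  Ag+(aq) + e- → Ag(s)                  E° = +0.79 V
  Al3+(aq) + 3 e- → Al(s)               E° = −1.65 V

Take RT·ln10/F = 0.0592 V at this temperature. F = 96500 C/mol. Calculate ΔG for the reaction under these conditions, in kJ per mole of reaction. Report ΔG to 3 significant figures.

E°cell = +0.79 − (−1.65) = +2.44 V; the balanced reaction transfers n = 3 electrons.
Q = [Al3+(aq)] / [Ag+(aq)]^3 = 1.07×10^7, so log Q = 7.029 and E = +2.44 − (0.0592/3)(7.029) = +2.3013 V.
Finally ΔG = −nFE = −(3)(96500 C/mol)(+2.3013 V) = −666 kJ/mol.

−666 kJ/mol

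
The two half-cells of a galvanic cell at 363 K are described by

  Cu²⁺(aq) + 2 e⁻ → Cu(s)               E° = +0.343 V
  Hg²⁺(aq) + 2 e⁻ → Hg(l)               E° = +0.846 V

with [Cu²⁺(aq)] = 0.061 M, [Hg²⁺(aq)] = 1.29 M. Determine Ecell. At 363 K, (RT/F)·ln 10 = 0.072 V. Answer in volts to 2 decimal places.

+0.55 V

The Hg²⁺/Hg couple has the more positive E°, so it is the cathode; Cu²⁺/Cu is the anode.
E°cell = +0.846 − (+0.343) = +0.503 V, with n = 2 electrons transferred.
For the overall reaction Hg²⁺(aq) + Cu(s) → Hg(l) + Cu²⁺(aq), Q = [Cu²⁺(aq)] / [Hg²⁺(aq)] = 0.0473, giving log Q = −1.325.
E = E° − (0.072/n)·log Q = +0.503 − (0.072/2)(−1.325) = +0.55 V.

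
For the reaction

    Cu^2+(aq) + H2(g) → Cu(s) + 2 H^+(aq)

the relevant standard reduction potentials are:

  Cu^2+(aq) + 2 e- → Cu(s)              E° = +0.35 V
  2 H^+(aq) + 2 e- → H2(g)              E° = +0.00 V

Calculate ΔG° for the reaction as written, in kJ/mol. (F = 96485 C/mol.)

−67.5 kJ/mol

In the reaction as written Cu^2+(aq) is reduced, so the Cu²⁺/Cu couple is the cathode and 2H⁺/H₂ is the anode.
E°cell = +0.35 − (+0.00) = +0.35 V; balancing electrons gives n = 2.
ΔG° = −nFE°cell = −(2)(96485)(+0.35) J/mol = −67.5 kJ/mol.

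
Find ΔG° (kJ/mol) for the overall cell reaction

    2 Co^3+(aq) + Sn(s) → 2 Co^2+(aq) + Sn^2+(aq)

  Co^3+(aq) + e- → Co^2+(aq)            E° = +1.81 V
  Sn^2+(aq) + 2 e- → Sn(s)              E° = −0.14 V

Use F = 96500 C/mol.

In the reaction as written Co^3+(aq) is reduced, so the Co³⁺/Co²⁺ couple is the cathode and Sn²⁺/Sn is the anode.
E°cell = +1.81 − (−0.14) = +1.95 V; balancing electrons gives n = 2.
ΔG° = −nFE°cell = −(2)(96500)(+1.95) J/mol = −376 kJ/mol.

−376 kJ/mol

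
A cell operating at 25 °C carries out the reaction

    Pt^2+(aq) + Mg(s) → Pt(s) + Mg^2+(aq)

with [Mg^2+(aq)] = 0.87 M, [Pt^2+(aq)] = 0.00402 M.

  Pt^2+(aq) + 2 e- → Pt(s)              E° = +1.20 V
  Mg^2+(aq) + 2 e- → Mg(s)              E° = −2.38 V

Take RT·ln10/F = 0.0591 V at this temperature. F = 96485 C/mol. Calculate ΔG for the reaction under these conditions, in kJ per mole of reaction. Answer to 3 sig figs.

−678 kJ/mol

The standard cell potential is +1.20 − (−2.38) = +3.58 V, with n = 2 electrons in the balanced equation.
Q = [Mg^2+(aq)] / [Pt^2+(aq)] = 216, so log Q = 2.335 and E = +3.58 − (0.0591/2)(2.335) = +3.5110 V.
Finally ΔG = −nFE = −(2)(96485 C/mol)(+3.5110 V) = −678 kJ/mol.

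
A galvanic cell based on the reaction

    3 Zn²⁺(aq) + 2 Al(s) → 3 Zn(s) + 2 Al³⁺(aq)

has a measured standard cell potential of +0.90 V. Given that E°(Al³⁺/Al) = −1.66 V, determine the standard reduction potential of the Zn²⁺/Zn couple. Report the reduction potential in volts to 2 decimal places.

−0.76 V

In the reaction as written the Zn²⁺/Zn couple is reduced (cathode) and Al³⁺/Al is oxidized (anode), so E°cell = E°(Zn²⁺/Zn) − E°(Al³⁺/Al).
E°(Zn²⁺/Zn) = E°cell + E°(anode) = +0.90 + (−1.66) = −0.76 V.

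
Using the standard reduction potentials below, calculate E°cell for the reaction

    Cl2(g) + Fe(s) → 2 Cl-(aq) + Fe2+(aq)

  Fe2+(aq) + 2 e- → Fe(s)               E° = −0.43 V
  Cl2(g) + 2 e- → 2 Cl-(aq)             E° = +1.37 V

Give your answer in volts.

+1.80 V

Cl2(g) gains electrons, so the Cl₂/Cl⁻ couple is the cathode; the Fe²⁺/Fe couple is the anode.
E°cell = E°(cathode) − E°(anode) = +1.37 − (−0.43) = +1.80 V.
The positive value indicates the reaction is spontaneous as written.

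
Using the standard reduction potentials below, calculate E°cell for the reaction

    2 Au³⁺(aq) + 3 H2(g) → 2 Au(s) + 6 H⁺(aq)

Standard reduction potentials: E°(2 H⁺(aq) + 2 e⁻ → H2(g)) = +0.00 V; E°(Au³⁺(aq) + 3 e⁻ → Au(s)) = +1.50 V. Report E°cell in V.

Au³⁺(aq) gains electrons, so the Au³⁺/Au couple is the cathode; the 2H⁺/H₂ couple is the anode.
E°cell = E°(cathode) − E°(anode) = +1.50 − (+0.00) = +1.50 V.
The positive value indicates the reaction is spontaneous as written.

+1.50 V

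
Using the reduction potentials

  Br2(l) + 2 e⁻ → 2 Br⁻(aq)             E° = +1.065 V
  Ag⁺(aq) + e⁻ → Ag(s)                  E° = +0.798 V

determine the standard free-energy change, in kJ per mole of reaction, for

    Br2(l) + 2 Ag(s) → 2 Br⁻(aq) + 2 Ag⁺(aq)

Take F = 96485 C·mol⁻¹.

In the reaction as written Br2(l) is reduced, so the Br₂/Br⁻ couple is the cathode and Ag⁺/Ag is the anode.
E°cell = +1.065 − (+0.798) = +0.267 V; balancing electrons gives n = 2.
ΔG° = −nFE°cell = −(2)(96485)(+0.267) J/mol = −51.5 kJ/mol.

−51.5 kJ/mol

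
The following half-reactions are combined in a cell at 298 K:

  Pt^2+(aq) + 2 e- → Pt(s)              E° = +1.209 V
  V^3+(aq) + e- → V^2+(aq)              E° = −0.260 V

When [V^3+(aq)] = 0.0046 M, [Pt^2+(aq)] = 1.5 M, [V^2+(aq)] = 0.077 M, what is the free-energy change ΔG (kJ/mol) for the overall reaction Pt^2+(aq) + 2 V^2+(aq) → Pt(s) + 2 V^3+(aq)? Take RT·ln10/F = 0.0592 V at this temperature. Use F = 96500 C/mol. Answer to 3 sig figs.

With Pt²⁺/Pt reduced at the cathode, E°cell = +1.209 − (−0.260) = +1.469 V and n = 2.
Here Q = [V^3+(aq)]^2 / ([Pt^2+(aq)]·[V^2+(aq)]^2) = 0.00238 (log Q = −2.624), giving E = +1.469 − (0.0592/2)·(−2.624) = +1.5467 V.
Then ΔG = −nFE = −2 × 96500 × +1.5467 J/mol = −299 kJ/mol.

−299 kJ/mol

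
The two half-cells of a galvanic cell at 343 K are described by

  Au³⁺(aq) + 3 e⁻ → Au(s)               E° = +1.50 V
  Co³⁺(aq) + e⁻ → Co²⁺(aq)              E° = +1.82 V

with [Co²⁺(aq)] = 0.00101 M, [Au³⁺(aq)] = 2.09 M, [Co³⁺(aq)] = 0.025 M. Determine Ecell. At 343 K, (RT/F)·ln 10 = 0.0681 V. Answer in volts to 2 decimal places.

The Co³⁺/Co²⁺ couple has the more positive E°, so it is the cathode; Au³⁺/Au is the anode.
The standard potential is +1.82 − (+1.50) = +0.32 V and the balanced reaction transfers n = 3 electrons.
Balancing gives 3 Co³⁺(aq) + Au(s) → 3 Co²⁺(aq) + Au³⁺(aq); hence Q = ([Co²⁺(aq)]^3·[Au³⁺(aq)]) / [Co³⁺(aq)]^3 = 0.000138 (log Q = −3.861).
By the Nernst equation, E = +0.32 − (0.0681/3)·(−3.861) = +0.41 V.

+0.41 V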